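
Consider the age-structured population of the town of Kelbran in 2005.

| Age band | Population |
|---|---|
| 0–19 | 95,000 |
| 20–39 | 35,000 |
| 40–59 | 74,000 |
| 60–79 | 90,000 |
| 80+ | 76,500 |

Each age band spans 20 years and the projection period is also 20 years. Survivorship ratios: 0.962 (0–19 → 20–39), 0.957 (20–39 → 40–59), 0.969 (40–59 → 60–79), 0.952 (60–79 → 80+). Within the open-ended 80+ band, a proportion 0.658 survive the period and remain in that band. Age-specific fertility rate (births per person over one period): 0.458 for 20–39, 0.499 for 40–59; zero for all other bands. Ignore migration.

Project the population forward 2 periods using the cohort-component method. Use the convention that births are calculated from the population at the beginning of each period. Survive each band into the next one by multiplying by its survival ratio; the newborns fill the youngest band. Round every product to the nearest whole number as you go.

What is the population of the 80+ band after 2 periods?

157763

Call the groups 1 to 5, youngest first.
Period 1:
Births: 35000 × 0.458 = 16030, 74000 × 0.499 = 36926 → 52956
Group 2: 95000 × 0.962 = 91390
Group 3: 35000 × 0.957 = 33495
Group 4: 74000 × 0.969 = 71706
Group 5: 90000 × 0.952 + 76500 × 0.658 = 85680 + 50337 = 136017
End of period: [52956, 91390, 33495, 71706, 136017]
Period 2:
Births: 91390 × 0.458 = 41857, 33495 × 0.499 = 16714 → 58571
Group 2: 52956 × 0.962 = 50944
Group 3: 91390 × 0.957 = 87460
Group 4: 33495 × 0.969 = 32457
Group 5: 71706 × 0.952 + 136017 × 0.658 = 68264 + 89499 = 157763
End of period: [58571, 50944, 87460, 32457, 157763]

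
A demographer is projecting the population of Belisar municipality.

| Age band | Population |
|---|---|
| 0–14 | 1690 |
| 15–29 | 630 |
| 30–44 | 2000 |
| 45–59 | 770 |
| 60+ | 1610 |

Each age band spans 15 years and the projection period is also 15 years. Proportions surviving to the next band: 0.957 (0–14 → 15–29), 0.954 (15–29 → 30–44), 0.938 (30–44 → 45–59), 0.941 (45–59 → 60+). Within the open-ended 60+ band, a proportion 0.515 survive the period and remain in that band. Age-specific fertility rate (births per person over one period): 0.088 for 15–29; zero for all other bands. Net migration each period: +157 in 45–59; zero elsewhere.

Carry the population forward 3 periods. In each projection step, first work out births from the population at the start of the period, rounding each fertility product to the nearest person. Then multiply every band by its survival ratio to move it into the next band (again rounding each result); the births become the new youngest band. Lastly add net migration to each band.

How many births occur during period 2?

Period 1:
Births: 630 * 0.088 = 55
15–29: 1690 * 0.957 = 1617
30–44: 630 * 0.954 = 601
45–59: 2000 * 0.938 = 1876
60+: 770 * 0.941 + 1610 * 0.515 = 725 + 829 = 1554
Net migration: 45–59 + 157 → 2033
Giving 55 / 1617 / 601 / 2033 / 1554.
Period 2:
Births: 1617 * 0.088 = 142
15–29: 55 * 0.957 = 53
30–44: 1617 * 0.954 = 1543
45–59: 601 * 0.938 = 564
60+: 2033 * 0.941 + 1554 * 0.515 = 1913 + 800 = 2713
Net migration: 45–59 + 157 → 721
Giving 142 / 53 / 1543 / 721 / 2713.

142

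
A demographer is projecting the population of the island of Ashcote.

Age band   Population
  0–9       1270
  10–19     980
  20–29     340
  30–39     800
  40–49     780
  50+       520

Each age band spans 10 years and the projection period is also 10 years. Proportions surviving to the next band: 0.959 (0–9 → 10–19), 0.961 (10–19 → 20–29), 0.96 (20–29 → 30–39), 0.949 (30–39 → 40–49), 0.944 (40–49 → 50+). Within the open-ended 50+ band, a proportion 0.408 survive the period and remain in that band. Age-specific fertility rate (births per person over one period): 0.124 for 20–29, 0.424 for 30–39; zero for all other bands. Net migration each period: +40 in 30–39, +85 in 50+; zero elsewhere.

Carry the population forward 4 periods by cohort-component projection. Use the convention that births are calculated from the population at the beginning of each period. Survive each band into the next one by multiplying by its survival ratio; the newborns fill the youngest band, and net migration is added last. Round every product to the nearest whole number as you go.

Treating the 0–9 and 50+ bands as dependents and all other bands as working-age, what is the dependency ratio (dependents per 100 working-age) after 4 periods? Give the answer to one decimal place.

81.6

Let group 1 be 0–9 through group 6 = 50+.
[period 1]
Births: 340 × 0.124 = 42 ; 800 × 0.424 = 339 — total 381
Group 2: 1270 × 0.959 = 1218
Group 3: 980 × 0.961 = 942
Group 4: 340 × 0.96 = 326
Group 5: 800 × 0.949 = 759
Group 6: 780 × 0.944 + 520 × 0.408 = 736 + 212 = 948
Net migration: Group 4 + 40 → 366; Group 6 + 85 → 1033
Population now: 0–9=381, 10–19=1218, 20–29=942, 30–39=366, 40–49=759, 50+=1033
[period 2]
Births: 942 × 0.124 = 117 ; 366 × 0.424 = 155 — total 272
Group 2: 381 × 0.959 = 365
Group 3: 1218 × 0.961 = 1170
Group 4: 942 × 0.96 = 904
Group 5: 366 × 0.949 = 347
Group 6: 759 × 0.944 + 1033 × 0.408 = 716 + 421 = 1137
Net migration: Group 4 + 40 → 944; Group 6 + 85 → 1222
Population now: 0–9=272, 10–19=365, 20–29=1170, 30–39=944, 40–49=347, 50+=1222
[period 3]
Births: 1170 × 0.124 = 145 ; 944 × 0.424 = 400 — total 545
Group 2: 272 × 0.959 = 261
Group 3: 365 × 0.961 = 351
Group 4: 1170 × 0.96 = 1123
Group 5: 944 × 0.949 = 896
Group 6: 347 × 0.944 + 1222 × 0.408 = 328 + 499 = 827
Net migration: Group 4 + 40 → 1163; Group 6 + 85 → 912
Population now: 0–9=545, 10–19=261, 20–29=351, 30–39=1163, 40–49=896, 50+=912
[period 4]
Births: 351 × 0.124 = 44 ; 1163 × 0.424 = 493 — total 537
Group 2: 545 × 0.959 = 523
Group 3: 261 × 0.961 = 251
Group 4: 351 × 0.96 = 337
Group 5: 1163 × 0.949 = 1104
Group 6: 896 × 0.944 + 912 × 0.408 = 846 + 372 = 1218
Net migration: Group 4 + 40 → 377; Group 6 + 85 → 1303
Population now: 0–9=537, 10–19=523, 20–29=251, 30–39=377, 40–49=1104, 50+=1303
Dependents (band 0–9 + band 50+) = 537 + 1303 = 1840; working-age = 2255; ratio = 1840/2255 × 100 = 81.6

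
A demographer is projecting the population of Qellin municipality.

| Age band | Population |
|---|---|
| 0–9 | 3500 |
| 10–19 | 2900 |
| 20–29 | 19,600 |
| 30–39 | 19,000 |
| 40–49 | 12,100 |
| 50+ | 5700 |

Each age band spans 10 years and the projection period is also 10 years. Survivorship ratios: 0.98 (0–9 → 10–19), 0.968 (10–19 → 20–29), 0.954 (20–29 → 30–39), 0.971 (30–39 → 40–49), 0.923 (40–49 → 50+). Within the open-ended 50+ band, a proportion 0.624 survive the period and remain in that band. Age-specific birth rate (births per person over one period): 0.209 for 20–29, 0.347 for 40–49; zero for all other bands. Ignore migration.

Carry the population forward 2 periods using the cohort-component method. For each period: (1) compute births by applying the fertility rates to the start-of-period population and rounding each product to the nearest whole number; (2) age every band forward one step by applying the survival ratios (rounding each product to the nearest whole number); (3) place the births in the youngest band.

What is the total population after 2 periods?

65488

Numbering the groups 1..6 from youngest to oldest:
— Period 1 —
Births: 19600 × 0.209 = 4096 ; 12100 × 0.347 = 4199 — total 8295
Group 2: 3500 × 0.98 = 3430
Group 3: 2900 × 0.968 = 2807
Group 4: 19600 × 0.954 = 18698
Group 5: 19000 × 0.971 = 18449
Group 6: 12100 × 0.923 + 5700 × 0.624 = 11168 + 3557 = 14725
Population now: 0–9=8295, 10–19=3430, 20–29=2807, 30–39=18698, 40–49=18449, 50+=14725
— Period 2 —
Births: 2807 × 0.209 = 587 ; 18449 × 0.347 = 6402 — total 6989
Group 2: 8295 × 0.98 = 8129
Group 3: 3430 × 0.968 = 3320
Group 4: 2807 × 0.954 = 2678
Group 5: 18698 × 0.971 = 18156
Group 6: 18449 × 0.923 + 14725 × 0.624 = 17028 + 9188 = 26216
Population now: 0–9=6989, 10–19=8129, 20–29=3320, 30–39=2678, 40–49=18156, 50+=26216
Total after period 2: 6989 + 8129 + 3320 + 2678 + 18156 + 26216 = 65488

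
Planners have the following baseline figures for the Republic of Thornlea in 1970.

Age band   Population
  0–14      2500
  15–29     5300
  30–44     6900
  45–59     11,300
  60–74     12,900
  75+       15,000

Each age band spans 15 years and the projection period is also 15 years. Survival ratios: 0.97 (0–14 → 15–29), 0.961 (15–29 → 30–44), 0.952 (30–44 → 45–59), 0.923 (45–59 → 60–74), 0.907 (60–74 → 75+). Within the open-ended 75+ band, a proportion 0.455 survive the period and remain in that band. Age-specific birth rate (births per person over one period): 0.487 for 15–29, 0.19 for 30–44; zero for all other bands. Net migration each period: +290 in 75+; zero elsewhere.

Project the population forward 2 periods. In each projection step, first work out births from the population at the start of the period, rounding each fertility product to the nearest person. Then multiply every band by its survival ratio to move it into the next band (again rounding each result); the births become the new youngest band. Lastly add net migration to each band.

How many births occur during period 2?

2149

— Period 1 —
Births: 5300 × 0.487 = 2581 ; 6900 × 0.19 = 1311 — total 3892
15–29: 2500 × 0.97 = 2425
30–44: 5300 × 0.961 = 5093
45–59: 6900 × 0.952 = 6569
60–74: 11300 × 0.923 = 10430
75+: 12900 × 0.907 + 15000 × 0.455 = 11700 + 6825 = 18525
Net migration: 75+ + 290 → 18815
→ [3892, 2425, 5093, 6569, 10430, 18815]
— Period 2 —
Births: 2425 × 0.487 = 1181 ; 5093 × 0.19 = 968 — total 2149
15–29: 3892 × 0.97 = 3775
30–44: 2425 × 0.961 = 2330
45–59: 5093 × 0.952 = 4849
60–74: 6569 × 0.923 = 6063
75+: 10430 × 0.907 + 18815 × 0.455 = 9460 + 8561 = 18021
Net migration: 75+ + 290 → 18311
→ [2149, 3775, 2330, 4849, 6063, 18311]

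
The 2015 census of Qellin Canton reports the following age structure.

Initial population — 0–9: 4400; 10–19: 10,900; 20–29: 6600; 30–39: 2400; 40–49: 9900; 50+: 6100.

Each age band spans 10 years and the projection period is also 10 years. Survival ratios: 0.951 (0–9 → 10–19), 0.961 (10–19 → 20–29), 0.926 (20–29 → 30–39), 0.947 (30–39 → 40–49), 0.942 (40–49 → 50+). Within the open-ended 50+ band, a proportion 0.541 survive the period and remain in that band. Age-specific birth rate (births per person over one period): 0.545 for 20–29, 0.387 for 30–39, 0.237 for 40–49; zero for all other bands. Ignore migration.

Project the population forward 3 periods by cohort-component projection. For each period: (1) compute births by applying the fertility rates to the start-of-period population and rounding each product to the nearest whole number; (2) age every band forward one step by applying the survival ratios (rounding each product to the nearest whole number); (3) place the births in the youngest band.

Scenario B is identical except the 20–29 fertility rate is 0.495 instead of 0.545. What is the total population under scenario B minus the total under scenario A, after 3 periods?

-1001

Numbering the bands 1..6 from youngest to oldest:
Period 1:
Births: 6600 × 0.545 = 3597, 2400 × 0.387 = 929, 9900 × 0.237 = 2346 — total 6872
Band 2: 4400 × 0.951 = 4184
Band 3: 10900 × 0.961 = 10475
Band 4: 6600 × 0.926 = 6112
Band 5: 2400 × 0.947 = 2273
Band 6: 9900 × 0.942 + 6100 × 0.541 = 9326 + 3300 = 12626
End of period: [6872, 4184, 10475, 6112, 2273, 12626]
Period 2:
Births: 10475 × 0.545 = 5709, 6112 × 0.387 = 2365, 2273 × 0.237 = 539 — total 8613
Band 2: 6872 × 0.951 = 6535
Band 3: 4184 × 0.961 = 4021
Band 4: 10475 × 0.926 = 9700
Band 5: 6112 × 0.947 = 5788
Band 6: 2273 × 0.942 + 12626 × 0.541 = 2141 + 6831 = 8972
End of period: [8613, 6535, 4021, 9700, 5788, 8972]
Period 3:
Births: 4021 × 0.545 = 2191, 9700 × 0.387 = 3754, 5788 × 0.237 = 1372 — total 7317
Band 2: 8613 × 0.951 = 8191
Band 3: 6535 × 0.961 = 6280
Band 4: 4021 × 0.926 = 3723
Band 5: 9700 × 0.947 = 9186
Band 6: 5788 × 0.942 + 8972 × 0.541 = 5452 + 4854 = 10306
End of period: [7317, 8191, 6280, 3723, 9186, 10306]
Scenario A total after 3 periods: 45003
Scenario B projection —
Period 1:
Births: 6600 × 0.495 = 3267, 2400 × 0.387 = 929, 9900 × 0.237 = 2346 — total 6542
Band 2: 4400 × 0.951 = 4184
Band 3: 10900 × 0.961 = 10475
Band 4: 6600 × 0.926 = 6112
Band 5: 2400 × 0.947 = 2273
Band 6: 9900 × 0.942 + 6100 × 0.541 = 9326 + 3300 = 12626
End of period: [6542, 4184, 10475, 6112, 2273, 12626]
Period 2:
Births: 10475 × 0.495 = 5185, 6112 × 0.387 = 2365, 2273 × 0.237 = 539 — total 8089
Band 2: 6542 × 0.951 = 6221
Band 3: 4184 × 0.961 = 4021
Band 4: 10475 × 0.926 = 9700
Band 5: 6112 × 0.947 = 5788
Band 6: 2273 × 0.942 + 12626 × 0.541 = 2141 + 6831 = 8972
End of period: [8089, 6221, 4021, 9700, 5788, 8972]
Period 3:
Births: 4021 × 0.495 = 1990, 9700 × 0.387 = 3754, 5788 × 0.237 = 1372 — total 7116
Band 2: 8089 × 0.951 = 7693
Band 3: 6221 × 0.961 = 5978
Band 4: 4021 × 0.926 = 3723
Band 5: 9700 × 0.947 = 9186
Band 6: 5788 × 0.942 + 8972 × 0.541 = 5452 + 4854 = 10306
End of period: [7116, 7693, 5978, 3723, 9186, 10306]
Scenario B total after 3 periods: 44002
Difference B − A = 44002 − 45003 = -1001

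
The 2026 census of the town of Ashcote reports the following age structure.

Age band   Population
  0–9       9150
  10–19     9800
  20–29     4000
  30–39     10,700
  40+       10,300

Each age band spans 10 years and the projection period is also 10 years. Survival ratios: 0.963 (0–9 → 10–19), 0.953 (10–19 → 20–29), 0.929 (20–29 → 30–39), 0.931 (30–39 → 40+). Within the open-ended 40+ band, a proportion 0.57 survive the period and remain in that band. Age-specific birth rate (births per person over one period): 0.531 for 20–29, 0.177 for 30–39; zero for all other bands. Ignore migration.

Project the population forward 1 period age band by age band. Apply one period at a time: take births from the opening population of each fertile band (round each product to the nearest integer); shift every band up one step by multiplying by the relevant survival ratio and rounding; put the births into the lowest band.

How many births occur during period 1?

Period 1:
Births: 4000 × 0.531 = 2124, 10700 × 0.177 = 1894 → total 4018
10–19: 9150 × 0.963 = 8811
20–29: 9800 × 0.953 = 9339
30–39: 4000 × 0.929 = 3716
40+: 10700 × 0.931 + 10300 × 0.57 = 9962 + 5871 = 15833
End of period: [4018, 8811, 9339, 3716, 15833]

4018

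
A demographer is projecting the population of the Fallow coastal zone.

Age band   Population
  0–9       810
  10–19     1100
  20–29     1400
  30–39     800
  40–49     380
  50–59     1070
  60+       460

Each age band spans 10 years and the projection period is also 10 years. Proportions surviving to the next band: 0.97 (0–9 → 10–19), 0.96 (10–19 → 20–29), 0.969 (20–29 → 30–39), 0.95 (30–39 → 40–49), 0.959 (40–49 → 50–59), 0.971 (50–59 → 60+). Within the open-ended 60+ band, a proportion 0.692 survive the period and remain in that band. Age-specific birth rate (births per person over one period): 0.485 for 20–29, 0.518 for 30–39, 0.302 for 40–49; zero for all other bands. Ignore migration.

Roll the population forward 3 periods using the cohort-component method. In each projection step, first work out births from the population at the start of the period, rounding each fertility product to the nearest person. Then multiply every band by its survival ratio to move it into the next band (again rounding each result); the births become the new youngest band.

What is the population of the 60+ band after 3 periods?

1602

Let band 1 be 0–9 through band 7 = 60+.
Period 1:
Births: 1400 × 0.485 = 679  |  800 × 0.518 = 414  |  380 × 0.302 = 115 → 1208
Band 2: 810 × 0.97 = 786
Band 3: 1100 × 0.96 = 1056
Band 4: 1400 × 0.969 = 1357
Band 5: 800 × 0.95 = 760
Band 6: 380 × 0.959 = 364
Band 7: 1070 × 0.971 + 460 × 0.692 = 1039 + 318 = 1357
End of period: [1208, 786, 1056, 1357, 760, 364, 1357]
Period 2:
Births: 1056 × 0.485 = 512  |  1357 × 0.518 = 703  |  760 × 0.302 = 230 → 1445
Band 2: 1208 × 0.97 = 1172
Band 3: 786 × 0.96 = 755
Band 4: 1056 × 0.969 = 1023
Band 5: 1357 × 0.95 = 1289
Band 6: 760 × 0.959 = 729
Band 7: 364 × 0.971 + 1357 × 0.692 = 353 + 939 = 1292
End of period: [1445, 1172, 755, 1023, 1289, 729, 1292]
Period 3:
Births: 755 × 0.485 = 366  |  1023 × 0.518 = 530  |  1289 × 0.302 = 389 → 1285
Band 2: 1445 × 0.97 = 1402
Band 3: 1172 × 0.96 = 1125
Band 4: 755 × 0.969 = 732
Band 5: 1023 × 0.95 = 972
Band 6: 1289 × 0.959 = 1236
Band 7: 729 × 0.971 + 1292 × 0.692 = 708 + 894 = 1602
End of period: [1285, 1402, 1125, 732, 972, 1236, 1602]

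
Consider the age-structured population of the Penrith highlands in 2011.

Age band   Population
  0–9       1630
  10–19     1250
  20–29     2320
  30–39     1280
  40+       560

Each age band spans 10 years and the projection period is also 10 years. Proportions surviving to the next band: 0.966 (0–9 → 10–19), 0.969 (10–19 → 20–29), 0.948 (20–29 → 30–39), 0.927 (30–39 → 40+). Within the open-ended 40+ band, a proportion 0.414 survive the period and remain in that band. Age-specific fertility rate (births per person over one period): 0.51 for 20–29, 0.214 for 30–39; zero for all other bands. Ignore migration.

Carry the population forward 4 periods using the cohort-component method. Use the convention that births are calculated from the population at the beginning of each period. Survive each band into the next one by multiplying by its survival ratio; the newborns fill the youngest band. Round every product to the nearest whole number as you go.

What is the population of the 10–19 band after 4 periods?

Numbering the bands 1..5 from youngest to oldest:
After projecting period 1:
Births: 2320 × 0.51 = 1183 ; 1280 × 0.214 = 274 → 1457
Band 2: 1630 × 0.966 = 1575
Band 3: 1250 × 0.969 = 1211
Band 4: 2320 × 0.948 = 2199
Band 5: 1280 × 0.927 + 560 × 0.414 = 1187 + 232 = 1419
End of period: [1457, 1575, 1211, 2199, 1419]
After projecting period 2:
Births: 1211 × 0.51 = 618 ; 2199 × 0.214 = 471 → 1089
Band 2: 1457 × 0.966 = 1407
Band 3: 1575 × 0.969 = 1526
Band 4: 1211 × 0.948 = 1148
Band 5: 2199 × 0.927 + 1419 × 0.414 = 2038 + 587 = 2625
End of period: [1089, 1407, 1526, 1148, 2625]
After projecting period 3:
Births: 1526 × 0.51 = 778 ; 1148 × 0.214 = 246 → 1024
Band 2: 1089 × 0.966 = 1052
Band 3: 1407 × 0.969 = 1363
Band 4: 1526 × 0.948 = 1447
Band 5: 1148 × 0.927 + 2625 × 0.414 = 1064 + 1087 = 2151
End of period: [1024, 1052, 1363, 1447, 2151]
After projecting period 4:
Births: 1363 × 0.51 = 695 ; 1447 × 0.214 = 310 → 1005
Band 2: 1024 × 0.966 = 989
Band 3: 1052 × 0.969 = 1019
Band 4: 1363 × 0.948 = 1292
Band 5: 1447 × 0.927 + 2151 × 0.414 = 1341 + 891 = 2232
End of period: [1005, 989, 1019, 1292, 2232]

989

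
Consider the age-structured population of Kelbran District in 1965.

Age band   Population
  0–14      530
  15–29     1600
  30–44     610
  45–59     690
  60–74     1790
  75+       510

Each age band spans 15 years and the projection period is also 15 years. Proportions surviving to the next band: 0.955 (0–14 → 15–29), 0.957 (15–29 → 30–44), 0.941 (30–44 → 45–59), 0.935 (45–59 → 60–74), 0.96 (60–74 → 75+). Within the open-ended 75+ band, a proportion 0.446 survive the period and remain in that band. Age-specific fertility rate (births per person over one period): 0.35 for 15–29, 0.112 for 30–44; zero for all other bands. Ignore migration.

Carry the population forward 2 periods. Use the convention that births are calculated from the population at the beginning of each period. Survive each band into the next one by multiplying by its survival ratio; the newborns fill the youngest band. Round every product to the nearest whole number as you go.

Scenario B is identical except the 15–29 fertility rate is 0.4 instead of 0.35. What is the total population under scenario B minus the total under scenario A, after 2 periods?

101

Period 1.
Births: 1600 * 0.35 = 560 ; 610 * 0.112 = 68 → total 628
15–29: 530 * 0.955 = 506
30–44: 1600 * 0.957 = 1531
45–59: 610 * 0.941 = 574
60–74: 690 * 0.935 = 645
75+: 1790 * 0.96 + 510 * 0.446 = 1718 + 227 = 1945
Giving 628 / 506 / 1531 / 574 / 645 / 1945.
Period 2.
Births: 506 * 0.35 = 177 ; 1531 * 0.112 = 171 → total 348
15–29: 628 * 0.955 = 600
30–44: 506 * 0.957 = 484
45–59: 1531 * 0.941 = 1441
60–74: 574 * 0.935 = 537
75+: 645 * 0.96 + 1945 * 0.446 = 619 + 867 = 1486
Giving 348 / 600 / 484 / 1441 / 537 / 1486.
Scenario A total after 2 periods: 4896
Scenario B projection —
Period 1.
Births: 1600 * 0.4 = 640 ; 610 * 0.112 = 68 → total 708
15–29: 530 * 0.955 = 506
30–44: 1600 * 0.957 = 1531
45–59: 610 * 0.941 = 574
60–74: 690 * 0.935 = 645
75+: 1790 * 0.96 + 510 * 0.446 = 1718 + 227 = 1945
Giving 708 / 506 / 1531 / 574 / 645 / 1945.
Period 2.
Births: 506 * 0.4 = 202 ; 1531 * 0.112 = 171 → total 373
15–29: 708 * 0.955 = 676
30–44: 506 * 0.957 = 484
45–59: 1531 * 0.941 = 1441
60–74: 574 * 0.935 = 537
75+: 645 * 0.96 + 1945 * 0.446 = 619 + 867 = 1486
Giving 373 / 676 / 484 / 1441 / 537 / 1486.
Scenario B total after 2 periods: 4997
Difference B − A = 4997 − 4896 = 101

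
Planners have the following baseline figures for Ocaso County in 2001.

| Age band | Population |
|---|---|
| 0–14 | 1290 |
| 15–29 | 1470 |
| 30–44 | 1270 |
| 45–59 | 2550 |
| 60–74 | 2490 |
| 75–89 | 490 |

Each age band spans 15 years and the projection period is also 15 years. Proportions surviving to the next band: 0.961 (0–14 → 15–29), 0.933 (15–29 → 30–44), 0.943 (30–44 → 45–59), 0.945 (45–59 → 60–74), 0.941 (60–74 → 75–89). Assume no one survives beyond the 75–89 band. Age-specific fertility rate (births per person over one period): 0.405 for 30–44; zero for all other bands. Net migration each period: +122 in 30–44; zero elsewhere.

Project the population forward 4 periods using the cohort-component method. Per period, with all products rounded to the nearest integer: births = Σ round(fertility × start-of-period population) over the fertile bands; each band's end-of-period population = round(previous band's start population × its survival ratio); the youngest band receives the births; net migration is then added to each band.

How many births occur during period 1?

514

(Bands numbered youngest = 1 to oldest = 6.)
Period 1:
Births: 1270 * 0.405 = 514
Band 2: 1290 * 0.961 = 1240
Band 3: 1470 * 0.933 = 1372
Band 4: 1270 * 0.943 = 1198
Band 5: 2550 * 0.945 = 2410
Band 6: 2490 * 0.941 = 2343
Net migration: Band 3 + 122 → 1494
Population now: 0–14=514, 15–29=1240, 30–44=1494, 45–59=1198, 60–74=2410, 75–89=2343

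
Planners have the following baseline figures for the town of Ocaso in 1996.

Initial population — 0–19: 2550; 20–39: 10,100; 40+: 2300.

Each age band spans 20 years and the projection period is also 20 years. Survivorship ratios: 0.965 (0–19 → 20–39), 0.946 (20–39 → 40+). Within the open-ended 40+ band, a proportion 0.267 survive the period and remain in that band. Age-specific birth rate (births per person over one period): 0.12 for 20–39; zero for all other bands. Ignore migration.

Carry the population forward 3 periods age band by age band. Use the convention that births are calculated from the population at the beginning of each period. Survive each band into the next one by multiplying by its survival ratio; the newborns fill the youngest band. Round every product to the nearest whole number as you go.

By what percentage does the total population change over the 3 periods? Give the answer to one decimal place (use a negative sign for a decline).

-80.7

Let band 1 be 0–19 through band 3 = 40+.
[period 1]
Births: 10100 × 0.12 = 1212
Band 2: 2550 × 0.965 = 2461
Band 3: 10100 × 0.946 + 2300 × 0.267 = 9555 + 614 = 10169
Population now: 0–19=1212, 20–39=2461, 40+=10169
[period 2]
Births: 2461 × 0.12 = 295
Band 2: 1212 × 0.965 = 1170
Band 3: 2461 × 0.946 + 10169 × 0.267 = 2328 + 2715 = 5043
Population now: 0–19=295, 20–39=1170, 40+=5043
[period 3]
Births: 1170 × 0.12 = 140
Band 2: 295 × 0.965 = 285
Band 3: 1170 × 0.946 + 5043 × 0.267 = 1107 + 1346 = 2453
Population now: 0–19=140, 20–39=285, 40+=2453
Total: 14950 → 2878; change = -12072; percentage change = -80.7%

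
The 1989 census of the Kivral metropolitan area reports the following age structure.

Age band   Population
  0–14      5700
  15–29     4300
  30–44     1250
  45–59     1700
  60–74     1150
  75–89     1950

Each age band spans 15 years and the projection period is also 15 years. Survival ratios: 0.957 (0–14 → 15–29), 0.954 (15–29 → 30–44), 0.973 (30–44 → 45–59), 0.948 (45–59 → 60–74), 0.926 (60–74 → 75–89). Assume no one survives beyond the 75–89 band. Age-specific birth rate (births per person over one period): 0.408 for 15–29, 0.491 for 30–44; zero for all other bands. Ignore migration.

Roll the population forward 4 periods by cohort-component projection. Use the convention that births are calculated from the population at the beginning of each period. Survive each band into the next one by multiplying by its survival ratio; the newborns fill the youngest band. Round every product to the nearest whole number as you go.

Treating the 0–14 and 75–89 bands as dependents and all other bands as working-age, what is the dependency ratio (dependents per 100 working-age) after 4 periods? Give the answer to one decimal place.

Period 1:
Births: 4300 * 0.408 = 1754  |  1250 * 0.491 = 614 → 2368
15–29: 5700 * 0.957 = 5455
30–44: 4300 * 0.954 = 4102
45–59: 1250 * 0.973 = 1216
60–74: 1700 * 0.948 = 1612
75–89: 1150 * 0.926 = 1065
→ [2368, 5455, 4102, 1216, 1612, 1065]
Period 2:
Births: 5455 * 0.408 = 2226  |  4102 * 0.491 = 2014 → 4240
15–29: 2368 * 0.957 = 2266
30–44: 5455 * 0.954 = 5204
45–59: 4102 * 0.973 = 3991
60–74: 1216 * 0.948 = 1153
75–89: 1612 * 0.926 = 1493
→ [4240, 2266, 5204, 3991, 1153, 1493]
Period 3:
Births: 2266 * 0.408 = 925  |  5204 * 0.491 = 2555 → 3480
15–29: 4240 * 0.957 = 4058
30–44: 2266 * 0.954 = 2162
45–59: 5204 * 0.973 = 5063
60–74: 3991 * 0.948 = 3783
75–89: 1153 * 0.926 = 1068
→ [3480, 4058, 2162, 5063, 3783, 1068]
Period 4:
Births: 4058 * 0.408 = 1656  |  2162 * 0.491 = 1062 → 2718
15–29: 3480 * 0.957 = 3330
30–44: 4058 * 0.954 = 3871
45–59: 2162 * 0.973 = 2104
60–74: 5063 * 0.948 = 4800
75–89: 3783 * 0.926 = 3503
→ [2718, 3330, 3871, 2104, 4800, 3503]
Dependents (band 0–14 + band 75–89) = 2718 + 3503 = 6221; working-age = 14105; ratio = 6221/14105 × 100 = 44.1

44.1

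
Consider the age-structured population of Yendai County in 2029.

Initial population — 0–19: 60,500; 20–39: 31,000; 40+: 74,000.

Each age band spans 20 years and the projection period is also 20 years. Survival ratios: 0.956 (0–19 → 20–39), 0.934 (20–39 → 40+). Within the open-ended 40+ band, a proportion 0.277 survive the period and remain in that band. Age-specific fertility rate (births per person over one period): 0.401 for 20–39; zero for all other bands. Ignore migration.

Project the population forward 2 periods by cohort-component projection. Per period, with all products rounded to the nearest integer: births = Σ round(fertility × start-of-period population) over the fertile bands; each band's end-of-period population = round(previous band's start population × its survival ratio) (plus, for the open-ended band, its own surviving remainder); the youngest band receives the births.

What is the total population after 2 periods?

102796

— Period 1 —
Births: 31000 × 0.401 = 12431
20–39: 60500 × 0.956 = 57838
40+: 31000 × 0.934 + 74000 × 0.277 = 28954 + 20498 = 49452
→ [12431, 57838, 49452]
— Period 2 —
Births: 57838 × 0.401 = 23193
20–39: 12431 × 0.956 = 11884
40+: 57838 × 0.934 + 49452 × 0.277 = 54021 + 13698 = 67719
→ [23193, 11884, 67719]
Total after period 2: 23193 + 11884 + 67719 = 102796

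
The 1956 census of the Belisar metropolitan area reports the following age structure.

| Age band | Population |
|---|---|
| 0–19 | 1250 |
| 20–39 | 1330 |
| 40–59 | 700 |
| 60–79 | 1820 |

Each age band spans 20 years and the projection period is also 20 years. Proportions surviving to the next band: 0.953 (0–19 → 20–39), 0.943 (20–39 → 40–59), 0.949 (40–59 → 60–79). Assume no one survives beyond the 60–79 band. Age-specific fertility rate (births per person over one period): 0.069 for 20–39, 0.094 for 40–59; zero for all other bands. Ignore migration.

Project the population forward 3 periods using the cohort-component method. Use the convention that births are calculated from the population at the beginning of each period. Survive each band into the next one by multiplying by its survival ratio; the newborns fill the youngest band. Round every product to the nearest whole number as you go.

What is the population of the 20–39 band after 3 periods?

191

(Bands numbered youngest = 1 to oldest = 4.)
Period 1:
Births: 1330 × 0.069 = 92  |  700 × 0.094 = 66 → total 158
Band 2: 1250 × 0.953 = 1191
Band 3: 1330 × 0.943 = 1254
Band 4: 700 × 0.949 = 664
→ [158, 1191, 1254, 664]
Period 2:
Births: 1191 × 0.069 = 82  |  1254 × 0.094 = 118 → total 200
Band 2: 158 × 0.953 = 151
Band 3: 1191 × 0.943 = 1123
Band 4: 1254 × 0.949 = 1190
→ [200, 151, 1123, 1190]
Period 3:
Births: 151 × 0.069 = 10  |  1123 × 0.094 = 106 → total 116
Band 2: 200 × 0.953 = 191
Band 3: 151 × 0.943 = 142
Band 4: 1123 × 0.949 = 1066
→ [116, 191, 142, 1066]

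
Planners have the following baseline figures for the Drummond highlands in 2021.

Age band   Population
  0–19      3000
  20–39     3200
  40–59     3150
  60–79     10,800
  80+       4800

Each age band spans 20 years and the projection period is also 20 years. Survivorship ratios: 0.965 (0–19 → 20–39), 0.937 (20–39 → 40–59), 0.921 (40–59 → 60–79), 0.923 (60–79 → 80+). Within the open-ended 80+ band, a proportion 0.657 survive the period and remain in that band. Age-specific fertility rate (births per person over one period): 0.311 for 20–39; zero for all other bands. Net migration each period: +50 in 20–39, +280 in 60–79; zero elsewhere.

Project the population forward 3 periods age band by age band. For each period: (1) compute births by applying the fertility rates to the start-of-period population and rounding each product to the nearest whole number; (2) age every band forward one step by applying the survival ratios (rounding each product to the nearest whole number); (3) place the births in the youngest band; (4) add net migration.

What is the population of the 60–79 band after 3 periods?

2821

(Bands numbered youngest = 1 to oldest = 5.)
[period 1]
Births: 3200 × 0.311 = 995
Band 2: 3000 × 0.965 = 2895
Band 3: 3200 × 0.937 = 2998
Band 4: 3150 × 0.921 = 2901
Band 5: 10800 × 0.923 + 4800 × 0.657 = 9968 + 3154 = 13122
Net migration: Band 2 + 50 → 2945; Band 4 + 280 → 3181
Population now: 0–19=995, 20–39=2945, 40–59=2998, 60–79=3181, 80+=13122
[period 2]
Births: 2945 × 0.311 = 916
Band 2: 995 × 0.965 = 960
Band 3: 2945 × 0.937 = 2759
Band 4: 2998 × 0.921 = 2761
Band 5: 3181 × 0.923 + 13122 × 0.657 = 2936 + 8621 = 11557
Net migration: Band 2 + 50 → 1010; Band 4 + 280 → 3041
Population now: 0–19=916, 20–39=1010, 40–59=2759, 60–79=3041, 80+=11557
[period 3]
Births: 1010 × 0.311 = 314
Band 2: 916 × 0.965 = 884
Band 3: 1010 × 0.937 = 946
Band 4: 2759 × 0.921 = 2541
Band 5: 3041 × 0.923 + 11557 × 0.657 = 2807 + 7593 = 10400
Net migration: Band 2 + 50 → 934; Band 4 + 280 → 2821
Population now: 0–19=314, 20–39=934, 40–59=946, 60–79=2821, 80+=10400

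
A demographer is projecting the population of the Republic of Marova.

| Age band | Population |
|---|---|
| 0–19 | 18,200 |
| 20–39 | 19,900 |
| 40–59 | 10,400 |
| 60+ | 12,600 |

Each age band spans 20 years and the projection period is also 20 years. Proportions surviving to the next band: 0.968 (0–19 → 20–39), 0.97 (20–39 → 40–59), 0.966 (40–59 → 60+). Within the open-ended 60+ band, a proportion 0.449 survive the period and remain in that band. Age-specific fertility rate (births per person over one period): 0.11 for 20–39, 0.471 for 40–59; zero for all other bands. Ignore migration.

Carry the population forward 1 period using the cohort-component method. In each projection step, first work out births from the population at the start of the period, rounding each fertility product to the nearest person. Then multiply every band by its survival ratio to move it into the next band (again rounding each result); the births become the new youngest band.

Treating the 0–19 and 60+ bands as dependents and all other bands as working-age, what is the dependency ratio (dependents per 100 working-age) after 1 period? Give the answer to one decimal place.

(Bands numbered youngest = 1 to oldest = 4.)
Period 1.
Births: 19900 * 0.11 = 2189  |  10400 * 0.471 = 4898 — total 7087
Band 2: 18200 * 0.968 = 17618
Band 3: 19900 * 0.97 = 19303
Band 4: 10400 * 0.966 + 12600 * 0.449 = 10046 + 5657 = 15703
Giving 7087 / 17618 / 19303 / 15703.
Dependents (band 0–19 + band 60+) = 7087 + 15703 = 22790; working-age = 36921; ratio = 22790/36921 × 100 = 61.7

61.7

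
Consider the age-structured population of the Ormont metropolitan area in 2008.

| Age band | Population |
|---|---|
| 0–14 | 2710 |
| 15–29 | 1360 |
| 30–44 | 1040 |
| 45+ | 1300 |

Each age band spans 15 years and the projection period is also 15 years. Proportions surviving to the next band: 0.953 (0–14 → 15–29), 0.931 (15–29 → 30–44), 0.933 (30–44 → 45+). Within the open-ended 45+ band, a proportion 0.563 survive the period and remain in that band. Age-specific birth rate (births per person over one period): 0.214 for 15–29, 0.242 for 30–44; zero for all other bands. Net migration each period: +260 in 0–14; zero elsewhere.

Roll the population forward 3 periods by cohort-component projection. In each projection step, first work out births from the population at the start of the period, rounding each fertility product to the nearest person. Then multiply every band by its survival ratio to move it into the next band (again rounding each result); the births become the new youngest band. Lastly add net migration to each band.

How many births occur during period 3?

746

Numbering the groups 1..4 from youngest to oldest:
After projecting period 1:
Births: 1360 × 0.214 = 291 ; 1040 × 0.242 = 252 ⇒ total 543
Group 2: 2710 × 0.953 = 2583
Group 3: 1360 × 0.931 = 1266
Group 4: 1040 × 0.933 + 1300 × 0.563 = 970 + 732 = 1702
Net migration: Group 1 + 260 → 803
Population now: 0–14=803, 15–29=2583, 30–44=1266, 45+=1702
After projecting period 2:
Births: 2583 × 0.214 = 553 ; 1266 × 0.242 = 306 ⇒ total 859
Group 2: 803 × 0.953 = 765
Group 3: 2583 × 0.931 = 2405
Group 4: 1266 × 0.933 + 1702 × 0.563 = 1181 + 958 = 2139
Net migration: Group 1 + 260 → 1119
Population now: 0–14=1119, 15–29=765, 30–44=2405, 45+=2139
After projecting period 3:
Births: 765 × 0.214 = 164 ; 2405 × 0.242 = 582 ⇒ total 746
Group 2: 1119 × 0.953 = 1066
Group 3: 765 × 0.931 = 712
Group 4: 2405 × 0.933 + 2139 × 0.563 = 2244 + 1204 = 3448
Net migration: Group 1 + 260 → 1006
Population now: 0–14=1006, 15–29=1066, 30–44=712, 45+=3448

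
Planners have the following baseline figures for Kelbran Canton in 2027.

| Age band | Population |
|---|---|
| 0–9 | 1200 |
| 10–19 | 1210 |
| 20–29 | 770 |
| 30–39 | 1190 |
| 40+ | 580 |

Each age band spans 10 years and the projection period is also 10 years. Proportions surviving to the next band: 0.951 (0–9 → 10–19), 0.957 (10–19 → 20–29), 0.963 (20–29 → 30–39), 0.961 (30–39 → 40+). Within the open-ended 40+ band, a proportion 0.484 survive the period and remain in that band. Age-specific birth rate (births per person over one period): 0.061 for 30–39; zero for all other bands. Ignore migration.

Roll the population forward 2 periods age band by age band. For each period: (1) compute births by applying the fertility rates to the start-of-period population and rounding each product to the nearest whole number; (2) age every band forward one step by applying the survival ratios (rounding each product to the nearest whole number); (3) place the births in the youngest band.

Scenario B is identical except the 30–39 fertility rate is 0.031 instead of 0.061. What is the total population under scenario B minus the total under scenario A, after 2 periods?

After projecting period 1:
Births: 1190 × 0.061 = 73
10–19: 1200 × 0.951 = 1141
20–29: 1210 × 0.957 = 1158
30–39: 770 × 0.963 = 742
40+: 1190 × 0.961 + 580 × 0.484 = 1144 + 281 = 1425
Population now: 0–9=73, 10–19=1141, 20–29=1158, 30–39=742, 40+=1425
After projecting period 2:
Births: 742 × 0.061 = 45
10–19: 73 × 0.951 = 69
20–29: 1141 × 0.957 = 1092
30–39: 1158 × 0.963 = 1115
40+: 742 × 0.961 + 1425 × 0.484 = 713 + 690 = 1403
Population now: 0–9=45, 10–19=69, 20–29=1092, 30–39=1115, 40+=1403
Scenario A total after 2 periods: 3724
Scenario B projection —
After projecting period 1:
Births: 1190 × 0.031 = 37
10–19: 1200 × 0.951 = 1141
20–29: 1210 × 0.957 = 1158
30–39: 770 × 0.963 = 742
40+: 1190 × 0.961 + 580 × 0.484 = 1144 + 281 = 1425
Population now: 0–9=37, 10–19=1141, 20–29=1158, 30–39=742, 40+=1425
After projecting period 2:
Births: 742 × 0.031 = 23
10–19: 37 × 0.951 = 35
20–29: 1141 × 0.957 = 1092
30–39: 1158 × 0.963 = 1115
40+: 742 × 0.961 + 1425 × 0.484 = 713 + 690 = 1403
Population now: 0–9=23, 10–19=35, 20–29=1092, 30–39=1115, 40+=1403
Scenario B total after 2 periods: 3668
Difference B − A = 3668 − 3724 = -56

-56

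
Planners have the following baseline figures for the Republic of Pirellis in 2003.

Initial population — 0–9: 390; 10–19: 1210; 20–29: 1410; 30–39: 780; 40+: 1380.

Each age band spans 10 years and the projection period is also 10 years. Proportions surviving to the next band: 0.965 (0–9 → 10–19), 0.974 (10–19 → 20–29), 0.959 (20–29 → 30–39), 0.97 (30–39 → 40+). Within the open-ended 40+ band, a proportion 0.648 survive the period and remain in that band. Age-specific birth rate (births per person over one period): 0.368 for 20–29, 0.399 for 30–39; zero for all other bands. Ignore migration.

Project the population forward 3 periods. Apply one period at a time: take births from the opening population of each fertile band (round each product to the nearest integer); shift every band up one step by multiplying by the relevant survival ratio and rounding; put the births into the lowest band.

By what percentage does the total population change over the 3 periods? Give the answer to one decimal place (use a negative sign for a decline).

Call the groups 1 to 5, youngest first.
— Period 1 —
Births: 1410 × 0.368 = 519  |  780 × 0.399 = 311 → 830
Group 2: 390 × 0.965 = 376
Group 3: 1210 × 0.974 = 1179
Group 4: 1410 × 0.959 = 1352
Group 5: 780 × 0.97 + 1380 × 0.648 = 757 + 894 = 1651
→ [830, 376, 1179, 1352, 1651]
— Period 2 —
Births: 1179 × 0.368 = 434  |  1352 × 0.399 = 539 → 973
Group 2: 830 × 0.965 = 801
Group 3: 376 × 0.974 = 366
Group 4: 1179 × 0.959 = 1131
Group 5: 1352 × 0.97 + 1651 × 0.648 = 1311 + 1070 = 2381
→ [973, 801, 366, 1131, 2381]
— Period 3 —
Births: 366 × 0.368 = 135  |  1131 × 0.399 = 451 → 586
Group 2: 973 × 0.965 = 939
Group 3: 801 × 0.974 = 780
Group 4: 366 × 0.959 = 351
Group 5: 1131 × 0.97 + 2381 × 0.648 = 1097 + 1543 = 2640
→ [586, 939, 780, 351, 2640]
Total: 5170 → 5296; change = 126; percentage change = 2.4%

2.4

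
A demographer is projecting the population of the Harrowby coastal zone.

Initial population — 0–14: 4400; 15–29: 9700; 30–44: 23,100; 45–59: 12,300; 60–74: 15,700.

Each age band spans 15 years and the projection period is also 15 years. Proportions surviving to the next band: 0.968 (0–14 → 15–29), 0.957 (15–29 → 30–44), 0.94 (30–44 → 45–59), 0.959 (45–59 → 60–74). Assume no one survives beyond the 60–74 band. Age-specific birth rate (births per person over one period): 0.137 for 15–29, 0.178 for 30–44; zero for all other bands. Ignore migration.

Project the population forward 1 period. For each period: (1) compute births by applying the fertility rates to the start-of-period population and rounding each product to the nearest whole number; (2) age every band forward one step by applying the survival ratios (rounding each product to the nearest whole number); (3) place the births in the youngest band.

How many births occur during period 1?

Period 1.
Births: 9700 × 0.137 = 1329  |  23100 × 0.178 = 4112 → total 5441
15–29: 4400 × 0.968 = 4259
30–44: 9700 × 0.957 = 9283
45–59: 23100 × 0.94 = 21714
60–74: 12300 × 0.959 = 11796
End of period: [5441, 4259, 9283, 21714, 11796]

5441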